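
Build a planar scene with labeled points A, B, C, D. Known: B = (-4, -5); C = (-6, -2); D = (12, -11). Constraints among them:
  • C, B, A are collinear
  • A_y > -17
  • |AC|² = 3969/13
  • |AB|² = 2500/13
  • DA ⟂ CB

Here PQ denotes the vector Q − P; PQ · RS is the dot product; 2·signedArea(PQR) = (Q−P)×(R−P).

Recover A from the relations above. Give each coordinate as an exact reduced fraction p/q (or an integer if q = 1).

1. A_x = 48/13  [C, B, A are collinear ∩ DA ⟂ CB]
2. A_y = -215/13  [C, B, A are collinear ∩ DA ⟂ CB]
   → A = (48/13, -215/13)

A = (48/13, -215/13)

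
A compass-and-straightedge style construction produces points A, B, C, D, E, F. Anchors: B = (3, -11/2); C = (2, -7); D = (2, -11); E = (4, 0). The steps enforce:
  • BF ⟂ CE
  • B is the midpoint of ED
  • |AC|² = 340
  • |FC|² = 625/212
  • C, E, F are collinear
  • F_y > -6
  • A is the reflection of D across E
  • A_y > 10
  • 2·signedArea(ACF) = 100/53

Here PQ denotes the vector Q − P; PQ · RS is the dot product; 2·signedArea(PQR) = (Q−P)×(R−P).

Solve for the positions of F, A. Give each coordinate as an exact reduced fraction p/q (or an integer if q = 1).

A = (6, 11)
F = (131/53, -567/106)

1. F_x = 131/53  [C, E, F are collinear ∩ BF ⟂ CE]
2. F_y = -567/106  [C, E, F are collinear ∩ BF ⟂ CE]
   → F = (131/53, -567/106)
3. A_x = 6  [A is the reflection of D across E]
4. A_y = 11  [A is the reflection of D across E]
   → A = (6, 11)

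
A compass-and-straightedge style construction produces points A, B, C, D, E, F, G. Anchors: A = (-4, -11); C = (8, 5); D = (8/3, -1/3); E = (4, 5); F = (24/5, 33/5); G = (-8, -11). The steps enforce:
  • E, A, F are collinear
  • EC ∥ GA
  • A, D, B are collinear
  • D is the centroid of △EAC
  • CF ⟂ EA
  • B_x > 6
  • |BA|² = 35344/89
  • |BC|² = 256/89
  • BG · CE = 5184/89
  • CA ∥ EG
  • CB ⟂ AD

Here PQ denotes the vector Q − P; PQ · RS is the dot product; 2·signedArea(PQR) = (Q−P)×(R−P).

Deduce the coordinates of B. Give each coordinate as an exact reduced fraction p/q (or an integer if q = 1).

1. B_x = 584/89  [A, D, B are collinear ∩ CB ⟂ AD]
2. B_y = 525/89  [A, D, B are collinear ∩ CB ⟂ AD]
   → B = (584/89, 525/89)

B = (584/89, 525/89)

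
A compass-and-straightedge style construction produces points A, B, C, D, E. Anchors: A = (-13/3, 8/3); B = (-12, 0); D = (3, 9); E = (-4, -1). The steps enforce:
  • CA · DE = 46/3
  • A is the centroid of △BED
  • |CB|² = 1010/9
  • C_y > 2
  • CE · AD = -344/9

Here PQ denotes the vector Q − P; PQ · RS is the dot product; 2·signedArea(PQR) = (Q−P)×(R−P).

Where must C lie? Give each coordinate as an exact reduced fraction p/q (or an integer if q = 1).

C = (-5/3, 7/3)

1. C_x = -5/3  [CA · DE = 46/3 ∩ CE · AD = -344/9]
2. C_y = 7/3  [CA · DE = 46/3 ∩ CE · AD = -344/9]
   → C = (-5/3, 7/3)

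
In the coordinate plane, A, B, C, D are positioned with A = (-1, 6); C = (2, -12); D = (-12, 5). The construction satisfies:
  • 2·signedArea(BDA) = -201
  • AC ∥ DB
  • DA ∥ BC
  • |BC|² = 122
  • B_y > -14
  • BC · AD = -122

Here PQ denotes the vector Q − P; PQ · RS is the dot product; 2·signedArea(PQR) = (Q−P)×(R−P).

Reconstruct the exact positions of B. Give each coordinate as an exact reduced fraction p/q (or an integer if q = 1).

B = (-9, -13)

1. B_x = -9  [DA ∥ BC ∩ AC ∥ DB]
2. B_y = -13  [DA ∥ BC ∩ AC ∥ DB]
   → B = (-9, -13)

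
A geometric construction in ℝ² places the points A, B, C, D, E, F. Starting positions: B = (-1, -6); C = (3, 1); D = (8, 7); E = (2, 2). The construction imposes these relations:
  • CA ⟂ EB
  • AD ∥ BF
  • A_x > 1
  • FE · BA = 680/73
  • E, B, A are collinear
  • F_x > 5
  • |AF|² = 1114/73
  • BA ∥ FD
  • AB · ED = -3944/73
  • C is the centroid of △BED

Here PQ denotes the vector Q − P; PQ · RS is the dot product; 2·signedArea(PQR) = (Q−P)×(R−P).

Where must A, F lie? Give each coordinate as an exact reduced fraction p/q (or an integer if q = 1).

1. A_x = 131/73  [E, B, A are collinear ∩ CA ⟂ EB]
2. A_y = 106/73  [E, B, A are collinear ∩ CA ⟂ EB]
   → A = (131/73, 106/73)
3. F_x = 380/73  [BA ∥ FD ∩ AD ∥ BF]
4. F_y = -33/73  [BA ∥ FD ∩ AD ∥ BF]
   → F = (380/73, -33/73)

A = (131/73, 106/73)
F = (380/73, -33/73)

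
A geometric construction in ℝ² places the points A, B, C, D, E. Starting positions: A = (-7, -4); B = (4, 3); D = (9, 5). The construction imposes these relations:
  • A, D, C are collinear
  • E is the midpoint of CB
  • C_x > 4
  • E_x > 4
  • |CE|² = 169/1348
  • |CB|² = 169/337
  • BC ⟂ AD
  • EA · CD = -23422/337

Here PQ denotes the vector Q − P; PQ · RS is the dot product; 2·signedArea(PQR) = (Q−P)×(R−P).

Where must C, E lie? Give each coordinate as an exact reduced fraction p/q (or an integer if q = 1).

C = (1465/337, 803/337)
E = (2813/674, 907/337)

1. C_x = 1465/337  [A, D, C are collinear ∩ BC ⟂ AD]
2. C_y = 803/337  [A, D, C are collinear ∩ BC ⟂ AD]
   → C = (1465/337, 803/337)
3. E_x = 2813/674  [E is the midpoint of CB]
4. E_y = 907/337  [E is the midpoint of CB]
   → E = (2813/674, 907/337)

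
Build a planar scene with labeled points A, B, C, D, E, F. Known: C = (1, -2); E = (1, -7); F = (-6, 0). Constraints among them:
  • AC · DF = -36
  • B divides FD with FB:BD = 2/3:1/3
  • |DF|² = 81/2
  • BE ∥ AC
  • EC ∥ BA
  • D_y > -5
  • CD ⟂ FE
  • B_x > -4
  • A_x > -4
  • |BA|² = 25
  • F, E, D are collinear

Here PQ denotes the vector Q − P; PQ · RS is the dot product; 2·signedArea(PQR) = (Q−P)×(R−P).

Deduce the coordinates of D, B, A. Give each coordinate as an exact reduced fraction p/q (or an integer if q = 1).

A = (-3, 2)
B = (-3, -3)
D = (-3/2, -9/2)

1. D_x = -3/2  [F, E, D are collinear ∩ CD ⟂ FE]
2. D_y = -9/2  [F, E, D are collinear ∩ CD ⟂ FE]
   → D = (-3/2, -9/2)
3. B_x = -3  [B divides FD with FB:BD = 2/3:1/3]
4. B_y = -3  [B divides FD with FB:BD = 2/3:1/3]
   → B = (-3, -3)
5. A_x = -3  [BE ∥ AC ∩ EC ∥ BA]
6. A_y = 2  [BE ∥ AC ∩ EC ∥ BA]
   → A = (-3, 2)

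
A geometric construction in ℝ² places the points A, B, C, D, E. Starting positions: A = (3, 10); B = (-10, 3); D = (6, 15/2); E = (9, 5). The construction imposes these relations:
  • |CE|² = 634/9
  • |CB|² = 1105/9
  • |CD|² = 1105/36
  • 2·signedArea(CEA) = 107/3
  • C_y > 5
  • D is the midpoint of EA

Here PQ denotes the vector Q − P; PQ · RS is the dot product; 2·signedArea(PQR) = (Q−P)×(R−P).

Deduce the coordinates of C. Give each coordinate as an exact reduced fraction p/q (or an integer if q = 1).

C = (2/3, 6)

1. C_x = 2/3  [line -5·x + -6·y + 118/3 = 0 ∩ |CE|² = 634/9]
2. C_y = 6  [line -5·x + -6·y + 118/3 = 0 ∩ |CE|² = 634/9]
   → C = (2/3, 6)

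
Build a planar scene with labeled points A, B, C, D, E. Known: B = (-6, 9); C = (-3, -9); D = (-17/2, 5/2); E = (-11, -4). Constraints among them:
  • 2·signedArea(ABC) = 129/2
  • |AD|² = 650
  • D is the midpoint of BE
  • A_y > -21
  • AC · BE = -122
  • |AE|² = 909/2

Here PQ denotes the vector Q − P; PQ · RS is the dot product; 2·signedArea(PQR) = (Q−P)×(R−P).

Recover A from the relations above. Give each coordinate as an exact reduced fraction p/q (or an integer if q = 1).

A = (5/2, -41/2)

1. A_x = 5/2  [2·signedArea(ABC) = 129/2 ∩ AC · BE = -122]
2. A_y = -41/2  [2·signedArea(ABC) = 129/2 ∩ AC · BE = -122]
   → A = (5/2, -41/2)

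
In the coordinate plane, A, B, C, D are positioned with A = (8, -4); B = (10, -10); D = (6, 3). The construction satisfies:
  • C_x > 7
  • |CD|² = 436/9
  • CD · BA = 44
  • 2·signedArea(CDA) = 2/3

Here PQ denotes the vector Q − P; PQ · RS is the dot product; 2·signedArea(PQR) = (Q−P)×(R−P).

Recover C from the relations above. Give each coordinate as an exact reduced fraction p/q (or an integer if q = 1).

1. C_x = 8  [2·signedArea(CDA) = 2/3 ∩ CD · BA = 44]
2. C_y = -11/3  [2·signedArea(CDA) = 2/3 ∩ CD · BA = 44]
   → C = (8, -11/3)

C = (8, -11/3)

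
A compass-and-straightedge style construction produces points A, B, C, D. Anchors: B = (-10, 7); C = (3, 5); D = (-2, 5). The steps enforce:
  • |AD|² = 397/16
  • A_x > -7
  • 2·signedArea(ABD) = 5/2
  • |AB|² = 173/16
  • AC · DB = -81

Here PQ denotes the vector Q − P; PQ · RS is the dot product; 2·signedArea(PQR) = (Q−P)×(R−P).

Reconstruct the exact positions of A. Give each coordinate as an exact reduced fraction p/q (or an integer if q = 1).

A = (-27/4, 13/2)

1. A_x = -27/4  [2·signedArea(ABD) = 5/2 ∩ AC · DB = -81]
2. A_y = 13/2  [2·signedArea(ABD) = 5/2 ∩ AC · DB = -81]
   → A = (-27/4, 13/2)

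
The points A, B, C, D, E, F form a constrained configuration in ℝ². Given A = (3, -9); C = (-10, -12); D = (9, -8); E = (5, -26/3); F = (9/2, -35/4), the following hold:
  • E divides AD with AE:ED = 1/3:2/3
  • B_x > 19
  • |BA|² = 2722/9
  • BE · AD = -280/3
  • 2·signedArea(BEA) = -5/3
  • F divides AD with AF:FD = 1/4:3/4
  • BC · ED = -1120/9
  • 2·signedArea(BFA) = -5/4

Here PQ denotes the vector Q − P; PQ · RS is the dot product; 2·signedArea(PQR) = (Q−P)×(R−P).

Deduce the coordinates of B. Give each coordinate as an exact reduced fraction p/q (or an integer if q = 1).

B = (20, -16/3)

1. B_x = 20  [BC · ED = -1120/9 ∩ 2·signedArea(BFA) = -5/4]
2. B_y = -16/3  [BC · ED = -1120/9 ∩ 2·signedArea(BFA) = -5/4]
   → B = (20, -16/3)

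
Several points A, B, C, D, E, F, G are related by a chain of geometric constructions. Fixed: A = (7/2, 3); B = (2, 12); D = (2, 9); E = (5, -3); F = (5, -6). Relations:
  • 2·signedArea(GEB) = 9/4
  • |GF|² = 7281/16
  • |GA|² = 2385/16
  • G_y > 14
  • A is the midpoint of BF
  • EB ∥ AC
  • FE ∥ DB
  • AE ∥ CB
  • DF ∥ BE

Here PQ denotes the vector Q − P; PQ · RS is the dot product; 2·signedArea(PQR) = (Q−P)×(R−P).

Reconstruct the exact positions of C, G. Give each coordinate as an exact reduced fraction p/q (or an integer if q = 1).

1. C_x = 1/2  [AE ∥ CB ∩ EB ∥ AC]
2. C_y = 18  [AE ∥ CB ∩ EB ∥ AC]
   → C = (1/2, 18)
3. G_x = 5/4  [line -15·x + -3·y + 255/4 = 0 ∩ |GF|² = 7281/16]
4. G_y = 15  [line -15·x + -3·y + 255/4 = 0 ∩ |GF|² = 7281/16]
   → G = (5/4, 15)

C = (1/2, 18)
G = (5/4, 15)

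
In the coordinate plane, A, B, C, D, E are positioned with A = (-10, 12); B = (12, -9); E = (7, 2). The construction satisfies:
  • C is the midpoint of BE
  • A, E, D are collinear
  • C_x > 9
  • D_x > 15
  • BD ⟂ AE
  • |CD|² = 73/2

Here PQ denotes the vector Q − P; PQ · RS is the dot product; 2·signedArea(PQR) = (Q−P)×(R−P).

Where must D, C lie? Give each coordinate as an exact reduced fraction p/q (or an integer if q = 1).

1. D_x = 6038/389  [A, E, D are collinear ∩ BD ⟂ AE]
2. D_y = -1172/389  [A, E, D are collinear ∩ BD ⟂ AE]
   → D = (6038/389, -1172/389)
3. C_x = 19/2  [C is the midpoint of BE]
4. C_y = -7/2  [C is the midpoint of BE]
   → C = (19/2, -7/2)

C = (19/2, -7/2)
D = (6038/389, -1172/389)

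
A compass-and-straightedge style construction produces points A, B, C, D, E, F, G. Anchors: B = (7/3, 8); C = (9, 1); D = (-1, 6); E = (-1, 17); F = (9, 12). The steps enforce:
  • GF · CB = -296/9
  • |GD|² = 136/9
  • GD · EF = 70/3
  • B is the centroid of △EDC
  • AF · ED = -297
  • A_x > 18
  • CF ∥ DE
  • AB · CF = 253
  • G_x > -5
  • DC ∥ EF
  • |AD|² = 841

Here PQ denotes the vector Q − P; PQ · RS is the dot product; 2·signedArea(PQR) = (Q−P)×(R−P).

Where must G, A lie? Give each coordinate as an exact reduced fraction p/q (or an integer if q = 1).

1. G_x = -13/3  [GF · CB = -296/9 ∩ GD · EF = 70/3]
2. G_y = 4  [GF · CB = -296/9 ∩ GD · EF = 70/3]
   → G = (-13/3, 4)
3. A_y = -15  [AB · CF = 253]
4. A_x = 19  [|AD|² = 841]
   → A = (19, -15)

A = (19, -15)
G = (-13/3, 4)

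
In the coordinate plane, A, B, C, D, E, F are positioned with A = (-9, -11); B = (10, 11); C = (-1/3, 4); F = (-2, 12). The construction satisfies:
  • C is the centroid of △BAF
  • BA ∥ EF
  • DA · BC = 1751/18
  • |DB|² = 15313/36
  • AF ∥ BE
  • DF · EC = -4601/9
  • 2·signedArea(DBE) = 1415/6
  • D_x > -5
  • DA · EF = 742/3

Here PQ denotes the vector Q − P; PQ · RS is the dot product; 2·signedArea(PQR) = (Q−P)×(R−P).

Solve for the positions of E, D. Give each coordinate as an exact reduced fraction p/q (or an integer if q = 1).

D = (-14/3, -7/2)
E = (17, 34)

1. E_x = 17  [BA ∥ EF ∩ AF ∥ BE]
2. E_y = 34  [BA ∥ EF ∩ AF ∥ BE]
   → E = (17, 34)
3. D_x = -14/3  [DA · BC = 1751/18 ∩ 2·signedArea(DBE) = 1415/6]
4. D_y = -7/2  [DA · BC = 1751/18 ∩ 2·signedArea(DBE) = 1415/6]
   → D = (-14/3, -7/2)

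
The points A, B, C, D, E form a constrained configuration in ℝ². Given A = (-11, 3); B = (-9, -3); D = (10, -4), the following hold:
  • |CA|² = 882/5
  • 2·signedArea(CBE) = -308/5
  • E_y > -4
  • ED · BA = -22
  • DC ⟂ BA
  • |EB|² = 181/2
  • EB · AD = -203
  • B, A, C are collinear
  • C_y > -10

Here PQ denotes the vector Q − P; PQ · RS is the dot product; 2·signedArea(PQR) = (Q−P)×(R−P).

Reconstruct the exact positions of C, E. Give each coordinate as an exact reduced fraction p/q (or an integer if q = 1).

1. C_x = -34/5  [B, A, C are collinear ∩ DC ⟂ BA]
2. C_y = -48/5  [B, A, C are collinear ∩ DC ⟂ BA]
   → C = (-34/5, -48/5)
3. E_x = 1/2  [EB · AD = -203 ∩ 2·signedArea(CBE) = -308/5]
4. E_y = -7/2  [EB · AD = -203 ∩ 2·signedArea(CBE) = -308/5]
   → E = (1/2, -7/2)

C = (-34/5, -48/5)
E = (1/2, -7/2)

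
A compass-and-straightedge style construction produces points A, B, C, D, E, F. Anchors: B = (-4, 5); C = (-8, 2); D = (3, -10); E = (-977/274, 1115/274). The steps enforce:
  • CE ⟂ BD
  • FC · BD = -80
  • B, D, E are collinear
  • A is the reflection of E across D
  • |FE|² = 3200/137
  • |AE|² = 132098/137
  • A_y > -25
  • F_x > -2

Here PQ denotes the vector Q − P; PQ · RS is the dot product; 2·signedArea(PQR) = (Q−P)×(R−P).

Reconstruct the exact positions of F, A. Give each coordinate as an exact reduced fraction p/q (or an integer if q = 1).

1. F_x = -417/274  [line -7·x + 15·y + -6 = 0 ∩ |FE|² = 3200/137]
2. F_y = -85/274  [line -7·x + 15·y + -6 = 0 ∩ |FE|² = 3200/137]
   → F = (-417/274, -85/274)
3. A_x = 2621/274  [A is the reflection of E across D]
4. A_y = -6595/274  [A is the reflection of E across D]
   → A = (2621/274, -6595/274)

A = (2621/274, -6595/274)
F = (-417/274, -85/274)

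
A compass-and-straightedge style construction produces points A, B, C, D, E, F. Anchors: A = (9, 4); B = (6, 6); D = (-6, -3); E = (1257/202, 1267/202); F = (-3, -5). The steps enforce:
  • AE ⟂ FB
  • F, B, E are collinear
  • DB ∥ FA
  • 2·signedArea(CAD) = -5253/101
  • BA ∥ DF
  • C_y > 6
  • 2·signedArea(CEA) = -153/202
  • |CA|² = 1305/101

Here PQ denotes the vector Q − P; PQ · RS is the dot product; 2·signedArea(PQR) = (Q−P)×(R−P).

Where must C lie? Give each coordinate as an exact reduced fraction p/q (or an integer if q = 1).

1. C_x = 615/101  [2·signedArea(CEA) = -153/202 ∩ 2·signedArea(CAD) = -5253/101]
2. C_y = 617/101  [2·signedArea(CEA) = -153/202 ∩ 2·signedArea(CAD) = -5253/101]
   → C = (615/101, 617/101)

C = (615/101, 617/101)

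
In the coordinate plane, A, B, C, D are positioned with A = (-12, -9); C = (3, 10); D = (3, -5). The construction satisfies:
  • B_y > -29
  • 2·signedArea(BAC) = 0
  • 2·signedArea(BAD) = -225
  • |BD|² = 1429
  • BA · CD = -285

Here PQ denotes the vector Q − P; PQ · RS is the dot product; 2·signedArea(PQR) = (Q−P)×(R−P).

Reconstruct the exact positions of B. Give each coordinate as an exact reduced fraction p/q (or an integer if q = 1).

B = (-27, -28)

1. B_x = -27  [2·signedArea(BAC) = 0 ∩ 2·signedArea(BAD) = -225]
2. B_y = -28  [2·signedArea(BAC) = 0 ∩ 2·signedArea(BAD) = -225]
   → B = (-27, -28)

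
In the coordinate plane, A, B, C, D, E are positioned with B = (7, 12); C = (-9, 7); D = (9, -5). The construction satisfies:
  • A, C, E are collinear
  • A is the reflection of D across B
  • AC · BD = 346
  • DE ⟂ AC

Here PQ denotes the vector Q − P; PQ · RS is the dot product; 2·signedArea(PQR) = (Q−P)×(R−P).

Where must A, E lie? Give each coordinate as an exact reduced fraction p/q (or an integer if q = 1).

1. A_x = 5  [A is the reflection of D across B]
2. A_y = 29  [A is the reflection of D across B]
   → A = (5, 29)
3. E_x = -786/85  [A, C, E are collinear ∩ DE ⟂ AC]
4. E_y = 562/85  [A, C, E are collinear ∩ DE ⟂ AC]
   → E = (-786/85, 562/85)

A = (5, 29)
E = (-786/85, 562/85)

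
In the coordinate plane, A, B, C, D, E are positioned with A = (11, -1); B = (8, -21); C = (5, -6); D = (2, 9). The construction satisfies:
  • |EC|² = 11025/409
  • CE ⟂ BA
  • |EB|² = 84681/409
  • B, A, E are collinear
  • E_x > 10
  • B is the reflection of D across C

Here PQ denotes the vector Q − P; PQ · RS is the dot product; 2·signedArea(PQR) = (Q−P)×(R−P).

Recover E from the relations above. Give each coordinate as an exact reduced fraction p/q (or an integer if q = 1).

E = (4145/409, -2769/409)

1. E_x = 4145/409  [B, A, E are collinear ∩ CE ⟂ BA]
2. E_y = -2769/409  [B, A, E are collinear ∩ CE ⟂ BA]
   → E = (4145/409, -2769/409)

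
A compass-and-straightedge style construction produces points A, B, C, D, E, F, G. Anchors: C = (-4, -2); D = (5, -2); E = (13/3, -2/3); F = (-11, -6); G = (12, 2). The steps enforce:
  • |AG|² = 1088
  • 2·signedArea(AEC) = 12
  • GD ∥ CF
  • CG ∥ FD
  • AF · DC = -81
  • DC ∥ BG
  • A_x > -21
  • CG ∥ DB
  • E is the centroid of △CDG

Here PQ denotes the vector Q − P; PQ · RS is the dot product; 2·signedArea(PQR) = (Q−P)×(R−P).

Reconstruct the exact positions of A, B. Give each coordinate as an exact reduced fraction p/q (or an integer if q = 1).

A = (-20, -6)
B = (21, 2)

1. A_x = -20  [2·signedArea(AEC) = 12 ∩ AF · DC = -81]
2. A_y = -6  [2·signedArea(AEC) = 12 ∩ AF · DC = -81]
   → A = (-20, -6)
3. B_x = 21  [DC ∥ BG ∩ CG ∥ DB]
4. B_y = 2  [DC ∥ BG ∩ CG ∥ DB]
   → B = (21, 2)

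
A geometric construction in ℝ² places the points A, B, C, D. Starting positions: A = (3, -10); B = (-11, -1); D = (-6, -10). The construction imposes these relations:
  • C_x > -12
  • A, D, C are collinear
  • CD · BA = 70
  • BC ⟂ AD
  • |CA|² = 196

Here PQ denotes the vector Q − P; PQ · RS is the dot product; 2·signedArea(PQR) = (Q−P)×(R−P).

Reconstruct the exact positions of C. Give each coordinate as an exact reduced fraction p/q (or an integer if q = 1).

C = (-11, -10)

1. C_x = -11  [A, D, C are collinear ∩ BC ⟂ AD]
2. C_y = -10  [A, D, C are collinear ∩ BC ⟂ AD]
   → C = (-11, -10)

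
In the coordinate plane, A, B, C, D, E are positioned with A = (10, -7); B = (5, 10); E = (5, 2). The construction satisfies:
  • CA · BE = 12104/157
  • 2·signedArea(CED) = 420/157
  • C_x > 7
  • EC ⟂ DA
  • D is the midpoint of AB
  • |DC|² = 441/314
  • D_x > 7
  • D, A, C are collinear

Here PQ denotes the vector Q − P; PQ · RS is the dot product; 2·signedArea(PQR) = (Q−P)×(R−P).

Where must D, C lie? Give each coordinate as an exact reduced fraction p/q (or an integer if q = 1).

1. D_x = 15/2  [D is the midpoint of AB]
2. D_y = 3/2  [D is the midpoint of AB]
   → D = (15/2, 3/2)
3. C_x = 1125/157  [D, A, C are collinear ∩ EC ⟂ DA]
4. C_y = 414/157  [D, A, C are collinear ∩ EC ⟂ DA]
   → C = (1125/157, 414/157)

C = (1125/157, 414/157)
D = (15/2, 3/2)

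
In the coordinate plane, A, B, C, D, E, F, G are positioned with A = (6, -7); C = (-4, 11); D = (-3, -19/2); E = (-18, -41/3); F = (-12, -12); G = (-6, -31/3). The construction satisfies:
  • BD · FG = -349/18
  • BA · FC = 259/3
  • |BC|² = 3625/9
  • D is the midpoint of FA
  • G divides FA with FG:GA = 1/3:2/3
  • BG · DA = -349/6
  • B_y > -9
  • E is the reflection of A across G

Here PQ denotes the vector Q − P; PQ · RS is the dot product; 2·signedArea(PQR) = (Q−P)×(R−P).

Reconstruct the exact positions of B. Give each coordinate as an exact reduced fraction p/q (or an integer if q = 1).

B = (0, -26/3)

1. B_x = 0  [BG · DA = -349/6 ∩ BA · FC = 259/3]
2. B_y = -26/3  [BG · DA = -349/6 ∩ BA · FC = 259/3]
   → B = (0, -26/3)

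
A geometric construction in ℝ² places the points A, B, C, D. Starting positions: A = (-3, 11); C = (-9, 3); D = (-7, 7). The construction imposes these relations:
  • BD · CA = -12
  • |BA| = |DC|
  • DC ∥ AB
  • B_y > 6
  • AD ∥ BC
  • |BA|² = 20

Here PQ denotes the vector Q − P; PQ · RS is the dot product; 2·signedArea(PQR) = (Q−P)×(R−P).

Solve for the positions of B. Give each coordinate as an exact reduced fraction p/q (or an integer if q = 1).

1. B_x = -5  [AD ∥ BC ∩ DC ∥ AB]
2. B_y = 7  [AD ∥ BC ∩ DC ∥ AB]
   → B = (-5, 7)

B = (-5, 7)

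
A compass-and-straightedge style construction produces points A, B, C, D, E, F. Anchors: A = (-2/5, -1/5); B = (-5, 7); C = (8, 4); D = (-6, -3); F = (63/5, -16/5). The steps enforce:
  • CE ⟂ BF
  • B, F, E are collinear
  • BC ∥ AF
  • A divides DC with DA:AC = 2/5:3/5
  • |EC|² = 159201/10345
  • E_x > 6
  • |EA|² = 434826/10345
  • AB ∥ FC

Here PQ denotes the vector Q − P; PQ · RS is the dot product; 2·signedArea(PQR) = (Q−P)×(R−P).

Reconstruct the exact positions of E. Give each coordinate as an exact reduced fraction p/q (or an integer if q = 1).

1. E_x = 62411/10345  [B, F, E are collinear ∩ CE ⟂ BF]
2. E_y = 6268/10345  [B, F, E are collinear ∩ CE ⟂ BF]
   → E = (62411/10345, 6268/10345)

E = (62411/10345, 6268/10345)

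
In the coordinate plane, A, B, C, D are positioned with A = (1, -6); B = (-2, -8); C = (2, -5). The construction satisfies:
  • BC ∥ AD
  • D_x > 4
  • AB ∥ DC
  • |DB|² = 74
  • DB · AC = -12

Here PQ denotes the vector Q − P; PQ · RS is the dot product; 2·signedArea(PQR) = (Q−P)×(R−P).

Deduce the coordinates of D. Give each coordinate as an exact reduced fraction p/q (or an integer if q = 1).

D = (5, -3)

1. D_x = 5  [AB ∥ DC ∩ BC ∥ AD]
2. D_y = -3  [AB ∥ DC ∩ BC ∥ AD]
   → D = (5, -3)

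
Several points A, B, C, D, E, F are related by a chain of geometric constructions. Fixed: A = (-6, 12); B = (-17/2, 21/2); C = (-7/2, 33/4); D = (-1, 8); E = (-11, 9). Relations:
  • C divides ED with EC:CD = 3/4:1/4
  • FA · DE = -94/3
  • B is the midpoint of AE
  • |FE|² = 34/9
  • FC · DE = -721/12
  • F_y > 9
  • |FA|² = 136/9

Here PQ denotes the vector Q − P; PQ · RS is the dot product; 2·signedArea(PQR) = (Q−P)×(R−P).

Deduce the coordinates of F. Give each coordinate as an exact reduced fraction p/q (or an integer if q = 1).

F = (-28/3, 10)

1. F_x = -28/3  [line 10·x + -1·y + 310/3 = 0 ∩ |FE|² = 34/9]
2. F_y = 10  [line 10·x + -1·y + 310/3 = 0 ∩ |FE|² = 34/9]
   → F = (-28/3, 10)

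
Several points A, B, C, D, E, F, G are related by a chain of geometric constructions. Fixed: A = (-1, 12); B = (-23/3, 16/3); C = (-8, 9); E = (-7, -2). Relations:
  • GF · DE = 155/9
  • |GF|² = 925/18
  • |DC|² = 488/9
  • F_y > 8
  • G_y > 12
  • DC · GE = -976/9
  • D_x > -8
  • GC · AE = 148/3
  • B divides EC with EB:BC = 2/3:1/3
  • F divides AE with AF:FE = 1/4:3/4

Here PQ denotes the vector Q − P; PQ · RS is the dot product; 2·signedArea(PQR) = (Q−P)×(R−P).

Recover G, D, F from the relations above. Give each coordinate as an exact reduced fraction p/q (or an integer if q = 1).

1. F_x = -5/2  [F divides AE with AF:FE = 1/4:3/4]
2. F_y = 17/2  [F divides AE with AF:FE = 1/4:3/4]
   → F = (-5/2, 17/2)
3. G_x = -25/3  [line 6·x + 14·y + -382/3 = 0 ∩ |GF|² = 925/18]
4. G_y = 38/3  [line 6·x + 14·y + -382/3 = 0 ∩ |GF|² = 925/18]
   → G = (-25/3, 38/3)
5. D_x = -22/3  [DC · GE = -976/9 ∩ GF · DE = 155/9]
6. D_y = 5/3  [DC · GE = -976/9 ∩ GF · DE = 155/9]
   → D = (-22/3, 5/3)

D = (-22/3, 5/3)
F = (-5/2, 17/2)
G = (-25/3, 38/3)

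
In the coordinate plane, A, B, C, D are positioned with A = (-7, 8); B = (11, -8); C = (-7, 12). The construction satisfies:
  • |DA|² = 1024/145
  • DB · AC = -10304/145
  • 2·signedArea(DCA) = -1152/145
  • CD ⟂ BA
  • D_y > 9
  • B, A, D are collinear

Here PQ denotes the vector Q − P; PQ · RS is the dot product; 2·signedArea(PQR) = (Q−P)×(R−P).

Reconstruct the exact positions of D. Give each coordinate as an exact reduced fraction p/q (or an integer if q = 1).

D = (-1303/145, 1416/145)

1. D_x = -1303/145  [B, A, D are collinear ∩ CD ⟂ BA]
2. D_y = 1416/145  [B, A, D are collinear ∩ CD ⟂ BA]
   → D = (-1303/145, 1416/145)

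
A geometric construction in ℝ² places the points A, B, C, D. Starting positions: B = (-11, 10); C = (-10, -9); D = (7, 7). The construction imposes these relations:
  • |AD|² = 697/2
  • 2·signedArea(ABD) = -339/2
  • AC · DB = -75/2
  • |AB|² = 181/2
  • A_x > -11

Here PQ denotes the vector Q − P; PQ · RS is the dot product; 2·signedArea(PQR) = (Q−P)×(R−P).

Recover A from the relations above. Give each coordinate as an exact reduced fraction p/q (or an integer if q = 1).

1. A_x = -21/2  [2·signedArea(ABD) = -339/2 ∩ AC · DB = -75/2]
2. A_y = 1/2  [2·signedArea(ABD) = -339/2 ∩ AC · DB = -75/2]
   → A = (-21/2, 1/2)

A = (-21/2, 1/2)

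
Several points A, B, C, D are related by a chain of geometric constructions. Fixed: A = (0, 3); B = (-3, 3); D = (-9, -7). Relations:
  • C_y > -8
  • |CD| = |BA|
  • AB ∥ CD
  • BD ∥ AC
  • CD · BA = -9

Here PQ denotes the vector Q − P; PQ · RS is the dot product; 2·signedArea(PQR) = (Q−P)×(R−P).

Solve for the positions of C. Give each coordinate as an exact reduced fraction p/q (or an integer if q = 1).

1. C_x = -6  [AB ∥ CD ∩ BD ∥ AC]
2. C_y = -7  [AB ∥ CD ∩ BD ∥ AC]
   → C = (-6, -7)

C = (-6, -7)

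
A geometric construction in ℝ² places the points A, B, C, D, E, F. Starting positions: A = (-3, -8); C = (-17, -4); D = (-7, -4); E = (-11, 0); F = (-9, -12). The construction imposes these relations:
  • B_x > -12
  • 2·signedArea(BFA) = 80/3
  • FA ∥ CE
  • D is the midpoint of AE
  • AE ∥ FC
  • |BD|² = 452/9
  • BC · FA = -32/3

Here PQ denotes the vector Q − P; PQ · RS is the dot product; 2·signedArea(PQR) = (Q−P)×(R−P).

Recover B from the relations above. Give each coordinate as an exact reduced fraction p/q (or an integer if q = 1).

B = (-35/3, -28/3)

1. B_x = -35/3  [2·signedArea(BFA) = 80/3 ∩ BC · FA = -32/3]
2. B_y = -28/3  [2·signedArea(BFA) = 80/3 ∩ BC · FA = -32/3]
   → B = (-35/3, -28/3)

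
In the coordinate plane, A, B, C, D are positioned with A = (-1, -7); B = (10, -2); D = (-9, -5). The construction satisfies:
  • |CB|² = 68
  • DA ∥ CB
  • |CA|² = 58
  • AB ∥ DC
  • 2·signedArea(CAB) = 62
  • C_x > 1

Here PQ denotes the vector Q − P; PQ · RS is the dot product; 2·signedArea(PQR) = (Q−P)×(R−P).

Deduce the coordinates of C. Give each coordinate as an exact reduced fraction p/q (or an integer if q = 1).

C = (2, 0)

1. C_x = 2  [DA ∥ CB ∩ AB ∥ DC]
2. C_y = 0  [DA ∥ CB ∩ AB ∥ DC]
   → C = (2, 0)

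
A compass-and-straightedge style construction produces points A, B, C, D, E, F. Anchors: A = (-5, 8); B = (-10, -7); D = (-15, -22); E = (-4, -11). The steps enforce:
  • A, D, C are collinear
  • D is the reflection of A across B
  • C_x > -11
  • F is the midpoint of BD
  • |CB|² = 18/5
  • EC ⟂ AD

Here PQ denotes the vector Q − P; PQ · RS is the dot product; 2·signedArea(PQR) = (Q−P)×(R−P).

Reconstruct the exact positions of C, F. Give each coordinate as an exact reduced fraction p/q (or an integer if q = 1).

C = (-53/5, -44/5)
F = (-25/2, -29/2)

1. C_x = -53/5  [A, D, C are collinear ∩ EC ⟂ AD]
2. C_y = -44/5  [A, D, C are collinear ∩ EC ⟂ AD]
   → C = (-53/5, -44/5)
3. F_x = -25/2  [F is the midpoint of BD]
4. F_y = -29/2  [F is the midpoint of BD]
   → F = (-25/2, -29/2)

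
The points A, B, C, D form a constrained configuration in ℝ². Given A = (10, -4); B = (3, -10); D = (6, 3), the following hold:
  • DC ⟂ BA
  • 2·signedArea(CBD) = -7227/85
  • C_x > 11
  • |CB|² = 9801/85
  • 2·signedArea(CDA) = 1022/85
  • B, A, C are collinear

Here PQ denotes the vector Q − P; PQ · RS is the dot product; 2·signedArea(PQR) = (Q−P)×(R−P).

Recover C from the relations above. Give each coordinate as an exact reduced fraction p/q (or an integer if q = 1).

C = (948/85, -256/85)

1. C_x = 948/85  [B, A, C are collinear ∩ DC ⟂ BA]
2. C_y = -256/85  [B, A, C are collinear ∩ DC ⟂ BA]
   → C = (948/85, -256/85)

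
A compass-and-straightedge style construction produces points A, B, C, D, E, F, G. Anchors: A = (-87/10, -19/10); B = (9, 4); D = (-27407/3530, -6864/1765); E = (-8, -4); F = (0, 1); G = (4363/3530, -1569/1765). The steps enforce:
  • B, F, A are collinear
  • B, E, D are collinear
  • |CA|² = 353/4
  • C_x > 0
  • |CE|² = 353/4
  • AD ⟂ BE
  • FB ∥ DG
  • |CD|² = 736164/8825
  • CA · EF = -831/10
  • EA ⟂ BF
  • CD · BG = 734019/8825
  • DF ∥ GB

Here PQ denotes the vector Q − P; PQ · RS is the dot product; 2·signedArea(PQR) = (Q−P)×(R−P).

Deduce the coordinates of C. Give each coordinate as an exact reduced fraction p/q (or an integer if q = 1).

C = (1/2, 0)

1. C_x = 1/2  [CA · EF = -831/10 ∩ CD · BG = 734019/8825]
2. C_y = 0  [CA · EF = -831/10 ∩ CD · BG = 734019/8825]
   → C = (1/2, 0)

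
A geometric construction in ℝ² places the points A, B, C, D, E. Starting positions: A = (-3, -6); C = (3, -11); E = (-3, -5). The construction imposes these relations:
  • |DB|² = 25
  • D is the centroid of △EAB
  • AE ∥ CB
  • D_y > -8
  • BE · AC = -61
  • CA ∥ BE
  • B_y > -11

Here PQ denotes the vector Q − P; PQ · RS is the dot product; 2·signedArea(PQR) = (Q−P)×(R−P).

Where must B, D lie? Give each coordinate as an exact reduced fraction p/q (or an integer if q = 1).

B = (3, -10)
D = (-1, -7)

1. B_x = 3  [CA ∥ BE ∩ AE ∥ CB]
2. B_y = -10  [CA ∥ BE ∩ AE ∥ CB]
   → B = (3, -10)
3. D_x = -1  [D is the centroid of △EAB]
4. D_y = -7  [D is the centroid of △EAB]
   → D = (-1, -7)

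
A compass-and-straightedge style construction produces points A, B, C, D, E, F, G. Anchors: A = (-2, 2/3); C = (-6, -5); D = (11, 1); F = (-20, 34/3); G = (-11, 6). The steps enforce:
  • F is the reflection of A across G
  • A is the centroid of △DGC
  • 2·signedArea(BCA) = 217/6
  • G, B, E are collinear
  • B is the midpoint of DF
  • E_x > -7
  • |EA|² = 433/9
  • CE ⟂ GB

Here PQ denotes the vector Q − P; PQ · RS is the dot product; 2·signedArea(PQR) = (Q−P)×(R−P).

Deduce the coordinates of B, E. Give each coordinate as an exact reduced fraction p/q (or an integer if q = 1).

B = (-9/2, 37/6)
E = (-4783/761, 4658/761)

1. B_x = -9/2  [B is the midpoint of DF]
2. B_y = 37/6  [B is the midpoint of DF]
   → B = (-9/2, 37/6)
3. E_x = -4783/761  [G, B, E are collinear ∩ CE ⟂ GB]
4. E_y = 4658/761  [G, B, E are collinear ∩ CE ⟂ GB]
   → E = (-4783/761, 4658/761)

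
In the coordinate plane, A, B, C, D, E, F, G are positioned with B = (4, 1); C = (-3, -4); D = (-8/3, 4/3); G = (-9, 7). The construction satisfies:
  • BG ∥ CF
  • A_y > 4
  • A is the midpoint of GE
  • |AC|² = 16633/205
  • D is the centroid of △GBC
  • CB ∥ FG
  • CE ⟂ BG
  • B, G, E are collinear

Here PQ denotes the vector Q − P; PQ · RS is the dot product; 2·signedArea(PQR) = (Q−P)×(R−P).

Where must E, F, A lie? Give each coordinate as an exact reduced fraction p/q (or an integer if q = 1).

A = (-909/205, 1003/205)
E = (27/205, 571/205)
F = (-16, 2)

1. E_x = 27/205  [B, G, E are collinear ∩ CE ⟂ BG]
2. E_y = 571/205  [B, G, E are collinear ∩ CE ⟂ BG]
   → E = (27/205, 571/205)
3. F_x = -16  [CB ∥ FG ∩ BG ∥ CF]
4. F_y = 2  [CB ∥ FG ∩ BG ∥ CF]
   → F = (-16, 2)
5. A_x = -909/205  [A is the midpoint of GE]
6. A_y = 1003/205  [A is the midpoint of GE]
   → A = (-909/205, 1003/205)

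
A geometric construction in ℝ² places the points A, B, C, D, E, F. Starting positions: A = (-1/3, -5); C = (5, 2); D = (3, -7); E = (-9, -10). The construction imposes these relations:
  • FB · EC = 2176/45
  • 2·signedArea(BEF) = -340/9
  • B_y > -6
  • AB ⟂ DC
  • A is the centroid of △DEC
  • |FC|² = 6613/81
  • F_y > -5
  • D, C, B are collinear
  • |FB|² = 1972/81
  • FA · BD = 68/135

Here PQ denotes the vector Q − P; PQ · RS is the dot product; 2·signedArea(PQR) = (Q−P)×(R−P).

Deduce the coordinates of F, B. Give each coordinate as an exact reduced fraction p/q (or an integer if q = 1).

B = (49/15, -29/5)
F = (-13/9, -13/3)

1. B_x = 49/15  [D, C, B are collinear ∩ AB ⟂ DC]
2. B_y = -29/5  [D, C, B are collinear ∩ AB ⟂ DC]
   → B = (49/15, -29/5)
3. F_x = -13/9  [FB · EC = 2176/45 ∩ 2·signedArea(BEF) = -340/9]
4. F_y = -13/3  [FB · EC = 2176/45 ∩ 2·signedArea(BEF) = -340/9]
   → F = (-13/9, -13/3)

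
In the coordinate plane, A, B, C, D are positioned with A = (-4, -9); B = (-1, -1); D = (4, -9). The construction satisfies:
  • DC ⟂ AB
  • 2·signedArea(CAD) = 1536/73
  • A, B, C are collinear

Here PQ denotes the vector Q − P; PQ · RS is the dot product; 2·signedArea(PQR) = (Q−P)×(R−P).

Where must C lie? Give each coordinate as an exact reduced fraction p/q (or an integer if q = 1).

1. C_x = -220/73  [A, B, C are collinear ∩ DC ⟂ AB]
2. C_y = -465/73  [A, B, C are collinear ∩ DC ⟂ AB]
   → C = (-220/73, -465/73)

C = (-220/73, -465/73)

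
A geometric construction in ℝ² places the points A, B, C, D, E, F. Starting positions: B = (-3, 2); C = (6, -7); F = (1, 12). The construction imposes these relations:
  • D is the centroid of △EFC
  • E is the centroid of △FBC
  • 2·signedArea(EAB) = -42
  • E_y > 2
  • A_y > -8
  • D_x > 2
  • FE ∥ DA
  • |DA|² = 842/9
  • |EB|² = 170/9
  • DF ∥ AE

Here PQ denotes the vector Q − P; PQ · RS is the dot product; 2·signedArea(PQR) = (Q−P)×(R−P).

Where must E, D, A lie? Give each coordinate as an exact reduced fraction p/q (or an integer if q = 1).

1. E_x = 4/3  [E is the centroid of △FBC]
2. E_y = 7/3  [E is the centroid of △FBC]
   → E = (4/3, 7/3)
3. D_x = 25/9  [D is the centroid of △EFC]
4. D_y = 22/9  [D is the centroid of △EFC]
   → D = (25/9, 22/9)
5. A_x = 28/9  [DF ∥ AE ∩ FE ∥ DA]
6. A_y = -65/9  [DF ∥ AE ∩ FE ∥ DA]
   → A = (28/9, -65/9)

A = (28/9, -65/9)
D = (25/9, 22/9)
E = (4/3, 7/3)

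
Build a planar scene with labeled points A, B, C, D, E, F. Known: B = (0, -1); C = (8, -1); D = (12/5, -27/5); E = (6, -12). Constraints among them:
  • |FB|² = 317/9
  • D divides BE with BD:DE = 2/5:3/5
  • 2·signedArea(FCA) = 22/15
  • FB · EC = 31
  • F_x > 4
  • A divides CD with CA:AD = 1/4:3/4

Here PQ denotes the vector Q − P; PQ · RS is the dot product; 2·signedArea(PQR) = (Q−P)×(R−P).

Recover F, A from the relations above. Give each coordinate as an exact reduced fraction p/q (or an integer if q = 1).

A = (33/5, -21/10)
F = (14/3, -14/3)

1. F_x = 14/3  [line -2·x + -11·y + -42 = 0 ∩ |FB|² = 317/9]
2. F_y = -14/3  [line -2·x + -11·y + -42 = 0 ∩ |FB|² = 317/9]
   → F = (14/3, -14/3)
3. A_x = 33/5  [2·signedArea(FCA) = 22/15 ∩ A divides CD with CA:AD = 1/4:3/4]
4. A_y = -21/10  [2·signedArea(FCA) = 22/15 ∩ A divides CD with CA:AD = 1/4:3/4]
   → A = (33/5, -21/10)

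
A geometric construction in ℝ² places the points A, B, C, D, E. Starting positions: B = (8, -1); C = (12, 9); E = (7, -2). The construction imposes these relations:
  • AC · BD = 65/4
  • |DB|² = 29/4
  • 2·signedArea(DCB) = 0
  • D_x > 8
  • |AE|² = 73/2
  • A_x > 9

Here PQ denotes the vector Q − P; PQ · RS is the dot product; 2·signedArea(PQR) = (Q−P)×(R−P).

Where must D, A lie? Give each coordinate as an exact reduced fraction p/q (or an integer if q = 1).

1. D_x = 9  [line 10·x + -4·y + -84 = 0 ∩ |DB|² = 29/4]
2. D_y = 3/2  [line 10·x + -4·y + -84 = 0 ∩ |DB|² = 29/4]
   → D = (9, 3/2)
3. A_x = 19/2  [line -1·x + -5/2·y + 73/4 = 0 ∩ |AE|² = 73/2]
4. A_y = 7/2  [line -1·x + -5/2·y + 73/4 = 0 ∩ |AE|² = 73/2]
   → A = (19/2, 7/2)

A = (19/2, 7/2)
D = (9, 3/2)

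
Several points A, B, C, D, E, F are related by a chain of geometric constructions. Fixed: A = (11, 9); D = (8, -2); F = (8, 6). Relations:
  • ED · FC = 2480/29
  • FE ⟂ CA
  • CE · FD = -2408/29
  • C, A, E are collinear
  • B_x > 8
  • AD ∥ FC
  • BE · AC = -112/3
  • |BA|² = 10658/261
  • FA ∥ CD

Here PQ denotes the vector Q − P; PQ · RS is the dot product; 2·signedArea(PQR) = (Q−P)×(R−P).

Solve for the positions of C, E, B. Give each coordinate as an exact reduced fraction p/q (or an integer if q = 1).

B = (246/29, 272/87)
C = (5, -5)
E = (274/29, 156/29)

1. C_x = 5  [FA ∥ CD ∩ AD ∥ FC]
2. C_y = -5  [FA ∥ CD ∩ AD ∥ FC]
   → C = (5, -5)
3. E_x = 274/29  [C, A, E are collinear ∩ FE ⟂ CA]
4. E_y = 156/29  [C, A, E are collinear ∩ FE ⟂ CA]
   → E = (274/29, 156/29)
5. B_x = 246/29  [line 6·x + 14·y + -284/3 = 0 ∩ |BA|² = 10658/261]
6. B_y = 272/87  [line 6·x + 14·y + -284/3 = 0 ∩ |BA|² = 10658/261]
   → B = (246/29, 272/87)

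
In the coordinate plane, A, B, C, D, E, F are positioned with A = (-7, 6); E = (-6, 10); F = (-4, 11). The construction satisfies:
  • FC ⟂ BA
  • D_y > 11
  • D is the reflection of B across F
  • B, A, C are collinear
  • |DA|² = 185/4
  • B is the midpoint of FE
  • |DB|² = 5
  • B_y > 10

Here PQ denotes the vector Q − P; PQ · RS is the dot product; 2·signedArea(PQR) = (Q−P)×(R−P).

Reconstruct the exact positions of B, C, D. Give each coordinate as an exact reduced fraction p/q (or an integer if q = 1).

B = (-5, 21/2)
C = (-451/97, 1095/97)
D = (-3, 23/2)

1. B_x = -5  [B is the midpoint of FE]
2. B_y = 21/2  [B is the midpoint of FE]
   → B = (-5, 21/2)
3. C_x = -451/97  [B, A, C are collinear ∩ FC ⟂ BA]
4. C_y = 1095/97  [B, A, C are collinear ∩ FC ⟂ BA]
   → C = (-451/97, 1095/97)
5. D_x = -3  [D is the reflection of B across F]
6. D_y = 23/2  [D is the reflection of B across F]
   → D = (-3, 23/2)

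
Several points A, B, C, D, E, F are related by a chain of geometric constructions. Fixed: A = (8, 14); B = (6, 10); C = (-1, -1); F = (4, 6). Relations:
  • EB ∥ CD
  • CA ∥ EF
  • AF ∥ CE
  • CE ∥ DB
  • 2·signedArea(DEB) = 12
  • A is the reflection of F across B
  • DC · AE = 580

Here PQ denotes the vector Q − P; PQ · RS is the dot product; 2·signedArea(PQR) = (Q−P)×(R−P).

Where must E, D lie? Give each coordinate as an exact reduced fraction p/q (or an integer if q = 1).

1. E_x = -5  [CA ∥ EF ∩ AF ∥ CE]
2. E_y = -9  [CA ∥ EF ∩ AF ∥ CE]
   → E = (-5, -9)
3. D_x = 10  [CE ∥ DB ∩ EB ∥ CD]
4. D_y = 18  [CE ∥ DB ∩ EB ∥ CD]
   → D = (10, 18)

D = (10, 18)
E = (-5, -9)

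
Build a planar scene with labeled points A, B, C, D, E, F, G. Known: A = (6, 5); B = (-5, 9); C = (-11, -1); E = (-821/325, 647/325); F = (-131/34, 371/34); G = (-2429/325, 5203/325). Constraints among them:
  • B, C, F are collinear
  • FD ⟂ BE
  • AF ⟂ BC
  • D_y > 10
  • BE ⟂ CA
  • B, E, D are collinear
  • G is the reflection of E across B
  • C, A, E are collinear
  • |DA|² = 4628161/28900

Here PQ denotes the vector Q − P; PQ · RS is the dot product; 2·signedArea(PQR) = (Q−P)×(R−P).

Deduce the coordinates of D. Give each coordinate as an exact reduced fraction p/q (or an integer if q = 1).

D = (-2326/425, 517/50)

1. D_x = -2326/425  [B, E, D are collinear ∩ FD ⟂ BE]
2. D_y = 517/50  [B, E, D are collinear ∩ FD ⟂ BE]
   → D = (-2326/425, 517/50)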